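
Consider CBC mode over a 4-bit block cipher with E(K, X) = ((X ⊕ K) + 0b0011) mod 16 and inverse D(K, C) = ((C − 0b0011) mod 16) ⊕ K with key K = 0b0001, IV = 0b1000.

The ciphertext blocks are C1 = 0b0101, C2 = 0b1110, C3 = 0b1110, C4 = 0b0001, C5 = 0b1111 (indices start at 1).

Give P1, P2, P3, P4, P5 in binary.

P1 = 0b1011, P2 = 0b1111, P3 = 0b0100, P4 = 0b0001, P5 = 0b1100

CBC decryption: P_i = D(K, C_i) ⊕ C_{i−1}, with C_{0} = IV.
P1: D(K, 0b0101) = 0b0011; 0b0011 ⊕ 0b1000 = 0b1011.
P2: D(K, 0b1110) = 0b1010; 0b1010 ⊕ 0b0101 = 0b1111.
P3: D(K, 0b1110) = 0b1010; 0b1010 ⊕ 0b1110 = 0b0100.
P4: D(K, 0b0001) = 0b1111; 0b1111 ⊕ 0b1110 = 0b0001.
P5: D(K, 0b1111) = 0b1101; 0b1101 ⊕ 0b0001 = 0b1100.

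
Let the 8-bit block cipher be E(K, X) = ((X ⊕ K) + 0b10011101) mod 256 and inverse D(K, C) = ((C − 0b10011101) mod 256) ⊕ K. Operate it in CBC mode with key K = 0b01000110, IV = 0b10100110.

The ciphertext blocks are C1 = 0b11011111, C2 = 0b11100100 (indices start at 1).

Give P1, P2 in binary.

CBC decryption: P_i = D(K, C_i) ⊕ C_{i−1}, with C_{0} = IV.
P1: D(K, 0b11011111) = 0b00000100; 0b00000100 ⊕ 0b10100110 = 0b10100010.
P2: D(K, 0b11100100) = 0b00000001; 0b00000001 ⊕ 0b11011111 = 0b11011110.

P1 = 0b10100010, P2 = 0b11011110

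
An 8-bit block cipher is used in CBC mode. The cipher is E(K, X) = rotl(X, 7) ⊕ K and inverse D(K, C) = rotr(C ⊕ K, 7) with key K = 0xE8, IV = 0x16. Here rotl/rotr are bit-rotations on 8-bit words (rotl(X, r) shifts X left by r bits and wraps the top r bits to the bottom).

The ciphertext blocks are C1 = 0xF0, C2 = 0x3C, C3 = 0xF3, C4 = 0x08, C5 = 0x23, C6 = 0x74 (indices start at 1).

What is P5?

CBC decryption: P_i = D(K, C_i) ⊕ C_{i−1}, with C_{0} = IV.
P5: D(K, 0x23) = 0x97; 0x97 ⊕ 0x08 = 0x9F.

P5 = 0x9F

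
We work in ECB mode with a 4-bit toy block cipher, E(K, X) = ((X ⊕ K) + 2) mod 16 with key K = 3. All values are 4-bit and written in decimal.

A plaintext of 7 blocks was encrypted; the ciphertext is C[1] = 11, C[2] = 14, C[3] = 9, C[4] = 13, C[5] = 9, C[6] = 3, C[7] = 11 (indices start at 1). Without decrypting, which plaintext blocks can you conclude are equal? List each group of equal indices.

P[1] = P[7]; P[3] = P[5]

ECB encrypts each block independently with the same key, so equal ciphertext blocks imply equal plaintext blocks.
C[1] = C[7] = 11, so P[1] = P[7].
C[3] = C[5] = 9, so P[3] = P[5].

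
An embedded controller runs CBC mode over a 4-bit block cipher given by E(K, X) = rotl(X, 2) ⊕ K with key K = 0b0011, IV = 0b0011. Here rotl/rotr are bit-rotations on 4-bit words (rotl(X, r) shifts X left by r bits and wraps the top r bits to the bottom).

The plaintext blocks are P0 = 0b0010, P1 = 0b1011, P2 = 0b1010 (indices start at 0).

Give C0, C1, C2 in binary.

CBC encryption: C_i = E(K, P_i ⊕ C_{i−1}), with C_{−1} = IV.
C0: P0 ⊕ 0b0011 = 0b0001; E(K, 0b0001) = 0b0111.
C1: P1 ⊕ 0b0111 = 0b1100; E(K, 0b1100) = 0b0000.
C2: P2 ⊕ 0b0000 = 0b1010; E(K, 0b1010) = 0b1001.

C0 = 0b0111, C1 = 0b0000, C2 = 0b1001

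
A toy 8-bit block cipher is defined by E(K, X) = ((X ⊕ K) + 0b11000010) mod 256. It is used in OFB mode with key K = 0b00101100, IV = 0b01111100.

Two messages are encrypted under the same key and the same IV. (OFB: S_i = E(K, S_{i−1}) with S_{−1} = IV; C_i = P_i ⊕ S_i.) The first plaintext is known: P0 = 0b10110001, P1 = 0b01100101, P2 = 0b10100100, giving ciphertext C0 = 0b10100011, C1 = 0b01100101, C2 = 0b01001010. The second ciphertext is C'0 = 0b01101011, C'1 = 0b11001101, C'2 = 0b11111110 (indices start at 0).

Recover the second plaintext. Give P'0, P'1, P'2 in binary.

P'0 = 0b01111001, P'1 = 0b11001101, P'2 = 0b00010000

In OFB with a reused IV, both messages share the same keystream S_i, so C_i ⊕ C'_i = P_i ⊕ P'_i and thus P'_i = P_i ⊕ C_i ⊕ C'_i.
P'0: 0b10110001 ⊕ 0b10100011 ⊕ 0b01101011 = 0b01111001.
P'1: 0b01100101 ⊕ 0b01100101 ⊕ 0b11001101 = 0b11001101.
P'2: 0b10100100 ⊕ 0b01001010 ⊕ 0b11111110 = 0b00010000.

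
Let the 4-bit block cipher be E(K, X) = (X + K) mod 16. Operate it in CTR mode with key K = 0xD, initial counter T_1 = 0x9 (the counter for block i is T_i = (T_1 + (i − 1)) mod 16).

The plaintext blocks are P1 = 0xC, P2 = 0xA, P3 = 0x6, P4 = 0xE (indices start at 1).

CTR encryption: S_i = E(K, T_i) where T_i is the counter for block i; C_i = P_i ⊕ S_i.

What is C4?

C1: T = 0x9, S = E(K, T) = 0x6; 0xC ⊕ 0x6 = 0xA.
C2: T = 0xA, S = E(K, T) = 0x7; 0xA ⊕ 0x7 = 0xD.
C3: T = 0xB, S = E(K, T) = 0x8; 0x6 ⊕ 0x8 = 0xE.
C4: T = 0xC, S = E(K, T) = 0x9; 0xE ⊕ 0x9 = 0x7.

C4 = 0x7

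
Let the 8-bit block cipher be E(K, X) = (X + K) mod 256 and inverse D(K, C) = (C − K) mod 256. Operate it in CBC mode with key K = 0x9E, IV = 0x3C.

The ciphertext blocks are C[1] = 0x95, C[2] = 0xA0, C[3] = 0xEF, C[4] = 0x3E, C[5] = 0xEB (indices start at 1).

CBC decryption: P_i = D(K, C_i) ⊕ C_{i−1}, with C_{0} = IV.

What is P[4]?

P[4]: D(K, 0x3E) = 0xA0; 0xA0 ⊕ 0xEF = 0x4F.

P[4] = 0x4F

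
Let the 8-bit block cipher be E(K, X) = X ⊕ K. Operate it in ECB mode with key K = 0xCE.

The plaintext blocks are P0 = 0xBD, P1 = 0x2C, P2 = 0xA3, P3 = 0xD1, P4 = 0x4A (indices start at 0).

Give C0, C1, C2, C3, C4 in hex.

C0 = 0x73, C1 = 0xE2, C2 = 0x6D, C3 = 0x1F, C4 = 0x84

ECB encryption: C_i = E(K, P_i).
C0: E(K, 0xBD) = 0x73.
C1: E(K, 0x2C) = 0xE2.
C2: E(K, 0xA3) = 0x6D.
C3: E(K, 0xD1) = 0x1F.
C4: E(K, 0x4A) = 0x84.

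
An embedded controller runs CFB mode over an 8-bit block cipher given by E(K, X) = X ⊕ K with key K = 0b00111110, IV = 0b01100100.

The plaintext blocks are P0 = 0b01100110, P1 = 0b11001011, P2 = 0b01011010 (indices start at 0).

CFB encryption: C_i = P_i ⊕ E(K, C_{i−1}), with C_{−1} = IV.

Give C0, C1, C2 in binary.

C0: E(K, 0b01100100) = 0b01011010; 0b01100110 ⊕ 0b01011010 = 0b00111100.
C1: E(K, 0b00111100) = 0b00000010; 0b11001011 ⊕ 0b00000010 = 0b11001001.
C2: E(K, 0b11001001) = 0b11110111; 0b01011010 ⊕ 0b11110111 = 0b10101101.

C0 = 0b00111100, C1 = 0b11001001, C2 = 0b10101101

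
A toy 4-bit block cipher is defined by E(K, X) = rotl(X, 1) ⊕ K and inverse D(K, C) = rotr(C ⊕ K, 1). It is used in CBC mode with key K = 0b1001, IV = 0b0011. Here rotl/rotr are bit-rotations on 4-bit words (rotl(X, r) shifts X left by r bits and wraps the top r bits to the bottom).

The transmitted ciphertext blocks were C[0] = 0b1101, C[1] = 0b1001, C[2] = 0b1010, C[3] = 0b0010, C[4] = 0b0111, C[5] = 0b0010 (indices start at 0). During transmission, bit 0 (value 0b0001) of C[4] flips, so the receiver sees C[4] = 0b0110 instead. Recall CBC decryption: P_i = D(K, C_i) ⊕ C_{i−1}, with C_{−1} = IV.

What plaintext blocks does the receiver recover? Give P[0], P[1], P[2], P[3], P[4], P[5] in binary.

P[0] = 0b0001, P[1] = 0b1101, P[2] = 0b0000, P[3] = 0b0111, P[4] = 0b1101, P[5] = 0b1011

Only C[4] changed, to 0b0110. In CBC, a change in C_i garbles P_i and flips the same bit in P_{i+1}. Decrypting the received ciphertext:
P[0]: D(K, 0b1101) = 0b0010; 0b0010 ⊕ 0b0011 = 0b0001.
P[1]: D(K, 0b1001) = 0b0000; 0b0000 ⊕ 0b1101 = 0b1101.
P[2]: D(K, 0b1010) = 0b1001; 0b1001 ⊕ 0b1001 = 0b0000.
P[3]: D(K, 0b0010) = 0b1101; 0b1101 ⊕ 0b1010 = 0b0111.
P[4]: D(K, 0b0110) = 0b1111; 0b1111 ⊕ 0b0010 = 0b1101.
P[5]: D(K, 0b0010) = 0b1101; 0b1101 ⊕ 0b0110 = 0b1011.
Blocks that differ from the original plaintext: P[4], P[5].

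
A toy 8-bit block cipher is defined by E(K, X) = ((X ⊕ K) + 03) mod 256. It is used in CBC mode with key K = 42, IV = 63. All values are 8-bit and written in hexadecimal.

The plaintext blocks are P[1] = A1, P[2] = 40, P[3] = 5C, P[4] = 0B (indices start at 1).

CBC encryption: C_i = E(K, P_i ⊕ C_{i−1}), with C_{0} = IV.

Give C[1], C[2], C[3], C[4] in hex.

C[1] = 83, C[2] = 84, C[3] = 9D, C[4] = D7

C[1]: P[1] ⊕ 63 = C2; E(K, C2) = 83.
C[2]: P[2] ⊕ 83 = C3; E(K, C3) = 84.
C[3]: P[3] ⊕ 84 = D8; E(K, D8) = 9D.
C[4]: P[4] ⊕ 9D = 96; E(K, 96) = D7.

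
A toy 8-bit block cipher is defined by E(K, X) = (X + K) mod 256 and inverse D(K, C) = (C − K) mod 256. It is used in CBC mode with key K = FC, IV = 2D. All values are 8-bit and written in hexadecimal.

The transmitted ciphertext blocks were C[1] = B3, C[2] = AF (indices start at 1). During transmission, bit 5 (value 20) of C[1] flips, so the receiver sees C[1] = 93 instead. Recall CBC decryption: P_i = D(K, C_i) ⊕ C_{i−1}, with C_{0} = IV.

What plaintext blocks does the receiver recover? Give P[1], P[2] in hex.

Only C[1] changed, to 93. In CBC, a change in C_i garbles P_i and flips the same bit in P_{i+1}. Decrypting the received ciphertext:
P[1]: D(K, 93) = 97; 97 ⊕ 2D = BA.
P[2]: D(K, AF) = B3; B3 ⊕ 93 = 20.
Blocks that differ from the original plaintext: P[1], P[2].

P[1] = BA, P[2] = 20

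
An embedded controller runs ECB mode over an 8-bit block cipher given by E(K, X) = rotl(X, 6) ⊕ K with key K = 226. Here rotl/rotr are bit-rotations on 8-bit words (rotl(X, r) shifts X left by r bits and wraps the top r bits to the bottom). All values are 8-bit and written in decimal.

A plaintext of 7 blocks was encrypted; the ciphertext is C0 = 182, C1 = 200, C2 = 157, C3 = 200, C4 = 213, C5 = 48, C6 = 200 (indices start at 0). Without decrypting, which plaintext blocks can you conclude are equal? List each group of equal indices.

ECB encrypts each block independently with the same key, so equal ciphertext blocks imply equal plaintext blocks.
C1 = C3 = C6 = 200, so P1 = P3 = P6.

P1 = P3 = P6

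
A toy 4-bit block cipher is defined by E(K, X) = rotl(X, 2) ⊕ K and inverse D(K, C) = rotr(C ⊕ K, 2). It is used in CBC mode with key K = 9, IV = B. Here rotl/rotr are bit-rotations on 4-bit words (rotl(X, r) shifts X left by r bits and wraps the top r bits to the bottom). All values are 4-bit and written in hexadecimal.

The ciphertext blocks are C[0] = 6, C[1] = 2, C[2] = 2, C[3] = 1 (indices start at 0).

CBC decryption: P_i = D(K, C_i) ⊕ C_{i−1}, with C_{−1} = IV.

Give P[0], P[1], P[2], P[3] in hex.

P[0]: D(K, 6) = F; F ⊕ B = 4.
P[1]: D(K, 2) = E; E ⊕ 6 = 8.
P[2]: D(K, 2) = E; E ⊕ 2 = C.
P[3]: D(K, 1) = 2; 2 ⊕ 2 = 0.

P[0] = 4, P[1] = 8, P[2] = C, P[3] = 0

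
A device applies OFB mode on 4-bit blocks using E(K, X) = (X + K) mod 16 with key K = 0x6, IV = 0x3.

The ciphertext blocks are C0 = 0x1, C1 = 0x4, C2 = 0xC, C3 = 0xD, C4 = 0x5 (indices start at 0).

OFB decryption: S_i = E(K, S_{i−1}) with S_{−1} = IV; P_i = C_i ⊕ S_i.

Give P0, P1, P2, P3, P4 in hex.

P0 = 0x8, P1 = 0xB, P2 = 0x9, P3 = 0x6, P4 = 0x4

P0: S = E(K, 0x3) = 0x9; 0x1 ⊕ 0x9 = 0x8.
P1: S = E(K, 0x9) = 0xF; 0x4 ⊕ 0xF = 0xB.
P2: S = E(K, 0xF) = 0x5; 0xC ⊕ 0x5 = 0x9.
P3: S = E(K, 0x5) = 0xB; 0xD ⊕ 0xB = 0x6.
P4: S = E(K, 0xB) = 0x1; 0x5 ⊕ 0x1 = 0x4.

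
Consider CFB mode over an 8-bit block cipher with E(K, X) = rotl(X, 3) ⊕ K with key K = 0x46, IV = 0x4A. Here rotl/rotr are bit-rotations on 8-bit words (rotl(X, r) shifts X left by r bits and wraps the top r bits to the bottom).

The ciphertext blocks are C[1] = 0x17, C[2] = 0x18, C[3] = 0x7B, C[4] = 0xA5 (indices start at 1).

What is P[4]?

P[4] = 0x38

CFB decryption: P_i = C_i ⊕ E(K, C_{i−1}), with C_{0} = IV.
P[4]: E(K, 0x7B) = 0x9D; 0xA5 ⊕ 0x9D = 0x38.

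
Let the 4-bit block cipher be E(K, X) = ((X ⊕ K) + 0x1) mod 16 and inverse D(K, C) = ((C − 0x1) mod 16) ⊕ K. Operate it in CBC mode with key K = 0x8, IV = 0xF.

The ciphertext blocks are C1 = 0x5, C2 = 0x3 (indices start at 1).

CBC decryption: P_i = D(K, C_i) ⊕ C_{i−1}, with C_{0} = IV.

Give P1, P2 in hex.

P1: D(K, 0x5) = 0xC; 0xC ⊕ 0xF = 0x3.
P2: D(K, 0x3) = 0xA; 0xA ⊕ 0x5 = 0xF.

P1 = 0x3, P2 = 0xF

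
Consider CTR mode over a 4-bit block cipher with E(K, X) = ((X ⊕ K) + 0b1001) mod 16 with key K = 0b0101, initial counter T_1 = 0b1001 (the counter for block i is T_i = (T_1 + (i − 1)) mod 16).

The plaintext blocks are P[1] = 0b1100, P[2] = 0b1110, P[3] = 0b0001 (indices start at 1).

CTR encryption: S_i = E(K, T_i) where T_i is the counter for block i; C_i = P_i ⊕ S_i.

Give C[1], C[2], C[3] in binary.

C[1]: T = 0b1001, S = E(K, T) = 0b0101; 0b1100 ⊕ 0b0101 = 0b1001.
C[2]: T = 0b1010, S = E(K, T) = 0b1000; 0b1110 ⊕ 0b1000 = 0b0110.
C[3]: T = 0b1011, S = E(K, T) = 0b0111; 0b0001 ⊕ 0b0111 = 0b0110.

C[1] = 0b1001, C[2] = 0b0110, C[3] = 0b0110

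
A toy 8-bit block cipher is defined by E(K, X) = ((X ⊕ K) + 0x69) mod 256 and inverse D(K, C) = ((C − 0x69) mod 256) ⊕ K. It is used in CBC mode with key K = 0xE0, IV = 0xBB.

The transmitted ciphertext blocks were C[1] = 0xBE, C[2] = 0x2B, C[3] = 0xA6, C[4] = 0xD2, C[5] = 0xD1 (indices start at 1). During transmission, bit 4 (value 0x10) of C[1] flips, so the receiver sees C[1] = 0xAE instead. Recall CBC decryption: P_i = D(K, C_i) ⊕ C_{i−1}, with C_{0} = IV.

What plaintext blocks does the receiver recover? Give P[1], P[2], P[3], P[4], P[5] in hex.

Only C[1] changed, to 0xAE. In CBC, a change in C_i garbles P_i and flips the same bit in P_{i+1}. Decrypting the received ciphertext:
P[1]: D(K, 0xAE) = 0xA5; 0xA5 ⊕ 0xBB = 0x1E.
P[2]: D(K, 0x2B) = 0x22; 0x22 ⊕ 0xAE = 0x8C.
P[3]: D(K, 0xA6) = 0xDD; 0xDD ⊕ 0x2B = 0xF6.
P[4]: D(K, 0xD2) = 0x89; 0x89 ⊕ 0xA6 = 0x2F.
P[5]: D(K, 0xD1) = 0x88; 0x88 ⊕ 0xD2 = 0x5A.
Blocks that differ from the original plaintext: P[1], P[2].

P[1] = 0x1E, P[2] = 0x8C, P[3] = 0xF6, P[4] = 0x2F, P[5] = 0x5A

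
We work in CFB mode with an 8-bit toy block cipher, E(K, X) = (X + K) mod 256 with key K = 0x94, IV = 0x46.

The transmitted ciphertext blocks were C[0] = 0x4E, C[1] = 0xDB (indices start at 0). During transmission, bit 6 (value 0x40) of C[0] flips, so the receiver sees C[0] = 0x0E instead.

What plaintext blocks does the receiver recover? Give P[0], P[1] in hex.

P[0] = 0xD4, P[1] = 0x79

CFB decryption: P_i = C_i ⊕ E(K, C_{i−1}), with C_{−1} = IV.
Only C[0] changed, to 0x0E. In CFB, a change in C_i flips the same bit in P_i and garbles P_{i+1}. Decrypting the received ciphertext:
P[0]: E(K, 0x46) = 0xDA; 0x0E ⊕ 0xDA = 0xD4.
P[1]: E(K, 0x0E) = 0xA2; 0xDB ⊕ 0xA2 = 0x79.
Blocks that differ from the original plaintext: P[0], P[1].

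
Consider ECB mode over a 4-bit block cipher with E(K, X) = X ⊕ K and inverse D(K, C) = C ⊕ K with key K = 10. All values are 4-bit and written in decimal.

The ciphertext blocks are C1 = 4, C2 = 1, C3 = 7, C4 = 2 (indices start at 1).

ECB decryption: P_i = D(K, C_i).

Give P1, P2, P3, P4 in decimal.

P1 = 14, P2 = 11, P3 = 13, P4 = 8

P1: D(K, 4) = 14.
P2: D(K, 1) = 11.
P3: D(K, 7) = 13.
P4: D(K, 2) = 8.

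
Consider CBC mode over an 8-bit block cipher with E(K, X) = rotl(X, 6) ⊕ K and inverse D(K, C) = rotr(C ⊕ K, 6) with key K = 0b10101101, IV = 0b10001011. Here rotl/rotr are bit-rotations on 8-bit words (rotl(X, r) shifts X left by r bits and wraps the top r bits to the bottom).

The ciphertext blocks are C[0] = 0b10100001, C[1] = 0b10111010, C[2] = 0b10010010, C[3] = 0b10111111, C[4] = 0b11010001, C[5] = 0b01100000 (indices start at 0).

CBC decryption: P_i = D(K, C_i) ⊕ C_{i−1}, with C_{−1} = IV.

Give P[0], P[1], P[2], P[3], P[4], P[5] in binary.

P[0]: D(K, 0b10100001) = 0b00110000; 0b00110000 ⊕ 0b10001011 = 0b10111011.
P[1]: D(K, 0b10111010) = 0b01011100; 0b01011100 ⊕ 0b10100001 = 0b11111101.
P[2]: D(K, 0b10010010) = 0b11111100; 0b11111100 ⊕ 0b10111010 = 0b01000110.
P[3]: D(K, 0b10111111) = 0b01001000; 0b01001000 ⊕ 0b10010010 = 0b11011010.
P[4]: D(K, 0b11010001) = 0b11110001; 0b11110001 ⊕ 0b10111111 = 0b01001110.
P[5]: D(K, 0b01100000) = 0b00110111; 0b00110111 ⊕ 0b11010001 = 0b11100110.

P[0] = 0b10111011, P[1] = 0b11111101, P[2] = 0b01000110, P[3] = 0b11011010, P[4] = 0b01001110, P[5] = 0b11100110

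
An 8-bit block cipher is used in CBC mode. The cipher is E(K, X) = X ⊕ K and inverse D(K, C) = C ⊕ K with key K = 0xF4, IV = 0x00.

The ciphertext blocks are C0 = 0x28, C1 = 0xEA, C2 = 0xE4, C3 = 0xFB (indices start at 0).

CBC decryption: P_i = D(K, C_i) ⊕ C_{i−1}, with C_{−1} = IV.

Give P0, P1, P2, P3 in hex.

P0: D(K, 0x28) = 0xDC; 0xDC ⊕ 0x00 = 0xDC.
P1: D(K, 0xEA) = 0x1E; 0x1E ⊕ 0x28 = 0x36.
P2: D(K, 0xE4) = 0x10; 0x10 ⊕ 0xEA = 0xFA.
P3: D(K, 0xFB) = 0x0F; 0x0F ⊕ 0xE4 = 0xEB.

P0 = 0xDC, P1 = 0x36, P2 = 0xFA, P3 = 0xEB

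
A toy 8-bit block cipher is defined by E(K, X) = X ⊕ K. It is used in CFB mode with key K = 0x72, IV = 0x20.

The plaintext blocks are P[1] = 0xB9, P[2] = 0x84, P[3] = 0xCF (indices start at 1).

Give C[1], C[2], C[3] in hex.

C[1] = 0xEB, C[2] = 0x1D, C[3] = 0xA0

CFB encryption: C_i = P_i ⊕ E(K, C_{i−1}), with C_{0} = IV.
C[1]: E(K, 0x20) = 0x52; 0xB9 ⊕ 0x52 = 0xEB.
C[2]: E(K, 0xEB) = 0x99; 0x84 ⊕ 0x99 = 0x1D.
C[3]: E(K, 0x1D) = 0x6F; 0xCF ⊕ 0x6F = 0xA0.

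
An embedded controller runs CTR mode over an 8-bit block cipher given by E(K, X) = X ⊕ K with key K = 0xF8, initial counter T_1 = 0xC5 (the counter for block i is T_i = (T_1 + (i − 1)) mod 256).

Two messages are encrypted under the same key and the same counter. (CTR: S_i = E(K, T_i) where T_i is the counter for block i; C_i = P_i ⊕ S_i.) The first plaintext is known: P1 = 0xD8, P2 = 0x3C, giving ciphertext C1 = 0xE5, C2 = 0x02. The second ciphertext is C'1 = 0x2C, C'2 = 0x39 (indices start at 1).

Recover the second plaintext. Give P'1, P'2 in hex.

P'1 = 0x11, P'2 = 0x07

In CTR with a reused counter, both messages share the same keystream S_i, so C_i ⊕ C'_i = P_i ⊕ P'_i and thus P'_i = P_i ⊕ C_i ⊕ C'_i.
P'1: 0xD8 ⊕ 0xE5 ⊕ 0x2C = 0x11.
P'2: 0x3C ⊕ 0x02 ⊕ 0x39 = 0x07.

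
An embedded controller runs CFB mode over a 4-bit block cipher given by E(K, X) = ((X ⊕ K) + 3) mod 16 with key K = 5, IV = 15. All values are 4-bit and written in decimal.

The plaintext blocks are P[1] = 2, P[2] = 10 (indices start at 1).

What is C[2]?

C[2] = 7

CFB encryption: C_i = P_i ⊕ E(K, C_{i−1}), with C_{0} = IV.
C[1]: E(K, 15) = 13; 2 ⊕ 13 = 15.
C[2]: E(K, 15) = 13; 10 ⊕ 13 = 7.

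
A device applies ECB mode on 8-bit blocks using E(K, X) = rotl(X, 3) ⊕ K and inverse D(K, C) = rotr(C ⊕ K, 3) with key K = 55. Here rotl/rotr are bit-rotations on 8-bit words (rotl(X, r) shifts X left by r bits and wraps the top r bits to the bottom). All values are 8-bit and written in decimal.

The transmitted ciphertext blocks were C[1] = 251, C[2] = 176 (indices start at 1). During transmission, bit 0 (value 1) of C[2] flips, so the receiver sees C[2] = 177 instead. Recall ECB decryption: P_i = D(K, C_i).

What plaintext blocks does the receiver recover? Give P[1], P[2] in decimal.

Only C[2] changed, to 177. In ECB, a change in C_i affects only P_i. Decrypting the received ciphertext:
P[1]: D(K, 251) = 153.
P[2]: D(K, 177) = 208.
Blocks that differ from the original plaintext: P[2].

P[1] = 153, P[2] = 208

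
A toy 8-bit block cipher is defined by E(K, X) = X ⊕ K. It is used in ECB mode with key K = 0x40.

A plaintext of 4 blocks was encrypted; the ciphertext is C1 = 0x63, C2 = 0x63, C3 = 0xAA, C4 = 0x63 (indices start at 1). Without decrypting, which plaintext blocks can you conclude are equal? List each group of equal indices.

ECB encrypts each block independently with the same key, so equal ciphertext blocks imply equal plaintext blocks.
C1 = C2 = C4 = 0x63, so P1 = P2 = P4.

P1 = P2 = P4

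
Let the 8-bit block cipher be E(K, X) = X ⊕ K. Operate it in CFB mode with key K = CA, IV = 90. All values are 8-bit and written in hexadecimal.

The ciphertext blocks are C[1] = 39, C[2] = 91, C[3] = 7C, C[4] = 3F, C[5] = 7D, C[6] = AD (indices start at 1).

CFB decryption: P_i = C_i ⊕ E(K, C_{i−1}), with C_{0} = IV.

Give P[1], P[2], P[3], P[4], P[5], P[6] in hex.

P[1] = 63, P[2] = 62, P[3] = 27, P[4] = 89, P[5] = 88, P[6] = 1A

P[1]: E(K, 90) = 5A; 39 ⊕ 5A = 63.
P[2]: E(K, 39) = F3; 91 ⊕ F3 = 62.
P[3]: E(K, 91) = 5B; 7C ⊕ 5B = 27.
P[4]: E(K, 7C) = B6; 3F ⊕ B6 = 89.
P[5]: E(K, 3F) = F5; 7D ⊕ F5 = 88.
P[6]: E(K, 7D) = B7; AD ⊕ B7 = 1A.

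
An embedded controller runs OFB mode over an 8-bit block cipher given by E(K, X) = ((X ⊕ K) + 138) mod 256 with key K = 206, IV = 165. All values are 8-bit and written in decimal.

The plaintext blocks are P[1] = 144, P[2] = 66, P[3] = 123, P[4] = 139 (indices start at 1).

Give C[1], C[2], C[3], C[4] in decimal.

C[1] = 101, C[2] = 135, C[3] = 238, C[4] = 110

OFB encryption: S_i = E(K, S_{i−1}) with S_{0} = IV; C_i = P_i ⊕ S_i.
C[1]: S = E(K, 165) = 245; 144 ⊕ 245 = 101.
C[2]: S = E(K, 245) = 197; 66 ⊕ 197 = 135.
C[3]: S = E(K, 197) = 149; 123 ⊕ 149 = 238.
C[4]: S = E(K, 149) = 229; 139 ⊕ 229 = 110.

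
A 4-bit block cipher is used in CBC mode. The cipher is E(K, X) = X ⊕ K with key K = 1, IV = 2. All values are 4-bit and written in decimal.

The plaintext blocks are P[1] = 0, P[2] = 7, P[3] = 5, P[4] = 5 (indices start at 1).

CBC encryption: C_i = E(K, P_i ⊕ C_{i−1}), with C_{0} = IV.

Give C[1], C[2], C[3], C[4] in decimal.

C[1]: P[1] ⊕ 2 = 2; E(K, 2) = 3.
C[2]: P[2] ⊕ 3 = 4; E(K, 4) = 5.
C[3]: P[3] ⊕ 5 = 0; E(K, 0) = 1.
C[4]: P[4] ⊕ 1 = 4; E(K, 4) = 5.

C[1] = 3, C[2] = 5, C[3] = 1, C[4] = 5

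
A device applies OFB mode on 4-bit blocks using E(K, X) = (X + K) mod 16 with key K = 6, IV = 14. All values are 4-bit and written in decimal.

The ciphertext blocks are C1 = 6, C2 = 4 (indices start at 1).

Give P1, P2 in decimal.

OFB decryption: S_i = E(K, S_{i−1}) with S_{0} = IV; P_i = C_i ⊕ S_i.
P1: S = E(K, 14) = 4; 6 ⊕ 4 = 2.
P2: S = E(K, 4) = 10; 4 ⊕ 10 = 14.

P1 = 2, P2 = 14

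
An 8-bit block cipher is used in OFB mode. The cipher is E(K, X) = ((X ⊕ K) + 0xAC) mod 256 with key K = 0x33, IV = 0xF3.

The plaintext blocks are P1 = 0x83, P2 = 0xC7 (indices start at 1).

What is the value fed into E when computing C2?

0x6C

OFB encryption: S_i = E(K, S_{i−1}) with S_{0} = IV; C_i = P_i ⊕ S_i.
C1: S = E(K, 0xF3) = 0x6C; 0x83 ⊕ 0x6C = 0xEF.
C2: S = E(K, 0x6C) = 0x0B; 0xC7 ⊕ 0x0B = 0xCC.
So the input to E for block 2 is 0x6C.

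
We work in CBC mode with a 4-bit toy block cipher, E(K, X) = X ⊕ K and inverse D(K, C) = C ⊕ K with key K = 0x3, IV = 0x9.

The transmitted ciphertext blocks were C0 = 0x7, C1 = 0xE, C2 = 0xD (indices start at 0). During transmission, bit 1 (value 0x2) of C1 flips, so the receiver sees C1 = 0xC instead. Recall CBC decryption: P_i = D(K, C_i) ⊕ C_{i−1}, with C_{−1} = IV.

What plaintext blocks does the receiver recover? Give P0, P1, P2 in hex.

Only C1 changed, to 0xC. In CBC, a change in C_i garbles P_i and flips the same bit in P_{i+1}. Decrypting the received ciphertext:
P0: D(K, 0x7) = 0x4; 0x4 ⊕ 0x9 = 0xD.
P1: D(K, 0xC) = 0xF; 0xF ⊕ 0x7 = 0x8.
P2: D(K, 0xD) = 0xE; 0xE ⊕ 0xC = 0x2.
Blocks that differ from the original plaintext: P1, P2.

P0 = 0xD, P1 = 0x8, P2 = 0x2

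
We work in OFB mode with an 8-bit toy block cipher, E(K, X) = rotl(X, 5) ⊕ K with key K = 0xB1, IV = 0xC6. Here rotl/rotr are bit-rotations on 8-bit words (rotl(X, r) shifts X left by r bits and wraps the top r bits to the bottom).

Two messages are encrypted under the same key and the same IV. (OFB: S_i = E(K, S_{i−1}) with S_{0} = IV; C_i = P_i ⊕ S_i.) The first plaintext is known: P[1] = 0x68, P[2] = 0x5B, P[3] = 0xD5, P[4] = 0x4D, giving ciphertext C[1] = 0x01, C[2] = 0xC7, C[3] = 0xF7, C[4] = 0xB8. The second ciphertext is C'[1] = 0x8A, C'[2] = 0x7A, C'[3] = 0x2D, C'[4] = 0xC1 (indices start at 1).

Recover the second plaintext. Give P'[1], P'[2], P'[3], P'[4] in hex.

P'[1] = 0xE3, P'[2] = 0xE6, P'[3] = 0x0F, P'[4] = 0x34

In OFB with a reused IV, both messages share the same keystream S_i, so C_i ⊕ C'_i = P_i ⊕ P'_i and thus P'_i = P_i ⊕ C_i ⊕ C'_i.
P'[1]: 0x68 ⊕ 0x01 ⊕ 0x8A = 0xE3.
P'[2]: 0x5B ⊕ 0xC7 ⊕ 0x7A = 0xE6.
P'[3]: 0xD5 ⊕ 0xF7 ⊕ 0x2D = 0x0F.
P'[4]: 0x4D ⊕ 0xB8 ⊕ 0xC1 = 0x34.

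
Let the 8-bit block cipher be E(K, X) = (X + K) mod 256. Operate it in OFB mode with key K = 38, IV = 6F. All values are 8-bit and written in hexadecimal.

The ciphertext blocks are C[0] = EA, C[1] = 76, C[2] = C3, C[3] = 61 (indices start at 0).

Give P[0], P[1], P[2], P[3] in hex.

OFB decryption: S_i = E(K, S_{i−1}) with S_{−1} = IV; P_i = C_i ⊕ S_i.
P[0]: S = E(K, 6F) = A7; EA ⊕ A7 = 4D.
P[1]: S = E(K, A7) = DF; 76 ⊕ DF = A9.
P[2]: S = E(K, DF) = 17; C3 ⊕ 17 = D4.
P[3]: S = E(K, 17) = 4F; 61 ⊕ 4F = 2E.

P[0] = 4D, P[1] = A9, P[2] = D4, P[3] = 2E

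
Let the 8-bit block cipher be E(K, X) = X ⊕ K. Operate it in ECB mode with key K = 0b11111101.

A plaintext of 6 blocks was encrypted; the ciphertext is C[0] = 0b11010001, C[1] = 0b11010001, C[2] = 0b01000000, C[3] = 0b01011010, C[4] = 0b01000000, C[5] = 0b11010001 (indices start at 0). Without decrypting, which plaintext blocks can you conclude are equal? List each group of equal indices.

ECB encrypts each block independently with the same key, so equal ciphertext blocks imply equal plaintext blocks.
C[0] = C[1] = C[5] = 0b11010001, so P[0] = P[1] = P[5].
C[2] = C[4] = 0b01000000, so P[2] = P[4].

P[0] = P[1] = P[5]; P[2] = P[4]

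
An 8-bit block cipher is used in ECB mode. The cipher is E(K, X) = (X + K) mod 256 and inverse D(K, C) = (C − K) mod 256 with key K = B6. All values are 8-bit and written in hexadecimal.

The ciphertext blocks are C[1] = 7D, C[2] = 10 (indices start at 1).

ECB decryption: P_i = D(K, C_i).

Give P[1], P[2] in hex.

P[1]: D(K, 7D) = C7.
P[2]: D(K, 10) = 5A.

P[1] = C7, P[2] = 5A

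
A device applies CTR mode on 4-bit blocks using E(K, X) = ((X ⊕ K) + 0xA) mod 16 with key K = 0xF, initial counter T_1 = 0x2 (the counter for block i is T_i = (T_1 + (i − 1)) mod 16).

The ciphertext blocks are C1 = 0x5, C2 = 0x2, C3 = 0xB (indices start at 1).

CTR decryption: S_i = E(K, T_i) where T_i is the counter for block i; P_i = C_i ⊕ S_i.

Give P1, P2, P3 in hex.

P1: T = 0x2, S = E(K, T) = 0x7; 0x5 ⊕ 0x7 = 0x2.
P2: T = 0x3, S = E(K, T) = 0x6; 0x2 ⊕ 0x6 = 0x4.
P3: T = 0x4, S = E(K, T) = 0x5; 0xB ⊕ 0x5 = 0xE.

P1 = 0x2, P2 = 0x4, P3 = 0xE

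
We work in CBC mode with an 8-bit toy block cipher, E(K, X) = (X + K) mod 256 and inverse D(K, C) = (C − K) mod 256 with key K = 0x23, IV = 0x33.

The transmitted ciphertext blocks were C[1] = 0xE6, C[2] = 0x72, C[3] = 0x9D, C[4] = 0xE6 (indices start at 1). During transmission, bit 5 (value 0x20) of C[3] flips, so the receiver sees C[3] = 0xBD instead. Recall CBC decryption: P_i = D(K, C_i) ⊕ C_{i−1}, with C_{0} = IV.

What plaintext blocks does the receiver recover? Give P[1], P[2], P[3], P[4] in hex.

Only C[3] changed, to 0xBD. In CBC, a change in C_i garbles P_i and flips the same bit in P_{i+1}. Decrypting the received ciphertext:
P[1]: D(K, 0xE6) = 0xC3; 0xC3 ⊕ 0x33 = 0xF0.
P[2]: D(K, 0x72) = 0x4F; 0x4F ⊕ 0xE6 = 0xA9.
P[3]: D(K, 0xBD) = 0x9A; 0x9A ⊕ 0x72 = 0xE8.
P[4]: D(K, 0xE6) = 0xC3; 0xC3 ⊕ 0xBD = 0x7E.
Blocks that differ from the original plaintext: P[3], P[4].

P[1] = 0xF0, P[2] = 0xA9, P[3] = 0xE8, P[4] = 0x7E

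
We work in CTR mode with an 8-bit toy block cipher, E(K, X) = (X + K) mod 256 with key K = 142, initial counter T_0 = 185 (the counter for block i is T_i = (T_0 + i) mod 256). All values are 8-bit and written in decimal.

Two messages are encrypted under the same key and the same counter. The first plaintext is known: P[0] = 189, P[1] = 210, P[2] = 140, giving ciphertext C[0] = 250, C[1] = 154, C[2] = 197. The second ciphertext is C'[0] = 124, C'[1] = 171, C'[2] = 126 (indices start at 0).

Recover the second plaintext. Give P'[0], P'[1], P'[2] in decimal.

In CTR with a reused counter, both messages share the same keystream S_i, so C_i ⊕ C'_i = P_i ⊕ P'_i and thus P'_i = P_i ⊕ C_i ⊕ C'_i.
P'[0]: 189 ⊕ 250 ⊕ 124 = 59.
P'[1]: 210 ⊕ 154 ⊕ 171 = 227.
P'[2]: 140 ⊕ 197 ⊕ 126 = 55.

P'[0] = 59, P'[1] = 227, P'[2] = 55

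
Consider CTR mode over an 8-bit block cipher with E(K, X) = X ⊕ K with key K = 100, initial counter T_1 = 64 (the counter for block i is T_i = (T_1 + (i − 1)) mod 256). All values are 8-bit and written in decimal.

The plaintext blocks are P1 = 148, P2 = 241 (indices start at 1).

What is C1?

C1 = 176

CTR encryption: S_i = E(K, T_i) where T_i is the counter for block i; C_i = P_i ⊕ S_i.
C1: T = 64, S = E(K, T) = 36; 148 ⊕ 36 = 176.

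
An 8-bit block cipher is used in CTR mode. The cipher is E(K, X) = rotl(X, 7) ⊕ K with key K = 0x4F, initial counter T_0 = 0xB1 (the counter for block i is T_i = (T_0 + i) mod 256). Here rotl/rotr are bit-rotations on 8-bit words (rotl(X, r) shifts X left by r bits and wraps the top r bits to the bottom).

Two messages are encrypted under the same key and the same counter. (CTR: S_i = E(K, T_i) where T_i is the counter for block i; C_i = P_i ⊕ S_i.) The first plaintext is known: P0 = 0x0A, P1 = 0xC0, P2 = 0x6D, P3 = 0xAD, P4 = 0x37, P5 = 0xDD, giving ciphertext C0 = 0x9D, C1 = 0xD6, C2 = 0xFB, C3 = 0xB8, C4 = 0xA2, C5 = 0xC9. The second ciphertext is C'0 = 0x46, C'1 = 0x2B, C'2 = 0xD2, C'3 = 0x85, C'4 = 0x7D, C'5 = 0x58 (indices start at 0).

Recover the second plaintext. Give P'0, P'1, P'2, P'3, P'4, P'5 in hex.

P'0 = 0xD1, P'1 = 0x3D, P'2 = 0x44, P'3 = 0x90, P'4 = 0xE8, P'5 = 0x4C

In CTR with a reused counter, both messages share the same keystream S_i, so C_i ⊕ C'_i = P_i ⊕ P'_i and thus P'_i = P_i ⊕ C_i ⊕ C'_i.
P'0: 0x0A ⊕ 0x9D ⊕ 0x46 = 0xD1.
P'1: 0xC0 ⊕ 0xD6 ⊕ 0x2B = 0x3D.
P'2: 0x6D ⊕ 0xFB ⊕ 0xD2 = 0x44.
P'3: 0xAD ⊕ 0xB8 ⊕ 0x85 = 0x90.
P'4: 0x37 ⊕ 0xA2 ⊕ 0x7D = 0xE8.
P'5: 0xDD ⊕ 0xC9 ⊕ 0x58 = 0x4C.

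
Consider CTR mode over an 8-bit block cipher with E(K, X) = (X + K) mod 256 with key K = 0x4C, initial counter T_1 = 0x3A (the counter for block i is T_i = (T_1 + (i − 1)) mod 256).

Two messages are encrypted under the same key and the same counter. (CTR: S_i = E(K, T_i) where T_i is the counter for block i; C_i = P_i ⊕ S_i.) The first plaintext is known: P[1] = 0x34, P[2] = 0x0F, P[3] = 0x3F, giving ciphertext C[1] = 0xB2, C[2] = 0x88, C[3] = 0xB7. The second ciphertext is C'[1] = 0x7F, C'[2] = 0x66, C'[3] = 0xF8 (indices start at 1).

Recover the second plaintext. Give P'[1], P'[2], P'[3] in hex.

In CTR with a reused counter, both messages share the same keystream S_i, so C_i ⊕ C'_i = P_i ⊕ P'_i and thus P'_i = P_i ⊕ C_i ⊕ C'_i.
P'[1]: 0x34 ⊕ 0xB2 ⊕ 0x7F = 0xF9.
P'[2]: 0x0F ⊕ 0x88 ⊕ 0x66 = 0xE1.
P'[3]: 0x3F ⊕ 0xB7 ⊕ 0xF8 = 0x70.

P'[1] = 0xF9, P'[2] = 0xE1, P'[3] = 0x70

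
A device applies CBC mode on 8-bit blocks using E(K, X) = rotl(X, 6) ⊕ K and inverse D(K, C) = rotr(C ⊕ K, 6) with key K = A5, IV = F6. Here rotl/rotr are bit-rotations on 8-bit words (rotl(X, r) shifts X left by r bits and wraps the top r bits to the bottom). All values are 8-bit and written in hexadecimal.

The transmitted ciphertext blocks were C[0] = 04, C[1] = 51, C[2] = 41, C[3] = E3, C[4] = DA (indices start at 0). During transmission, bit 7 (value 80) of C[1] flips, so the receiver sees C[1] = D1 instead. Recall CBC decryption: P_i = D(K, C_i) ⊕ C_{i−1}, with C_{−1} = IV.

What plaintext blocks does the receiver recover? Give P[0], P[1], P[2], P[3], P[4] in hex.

Only C[1] changed, to D1. In CBC, a change in C_i garbles P_i and flips the same bit in P_{i+1}. Decrypting the received ciphertext:
P[0]: D(K, 04) = 86; 86 ⊕ F6 = 70.
P[1]: D(K, D1) = D1; D1 ⊕ 04 = D5.
P[2]: D(K, 41) = 93; 93 ⊕ D1 = 42.
P[3]: D(K, E3) = 19; 19 ⊕ 41 = 58.
P[4]: D(K, DA) = FD; FD ⊕ E3 = 1E.
Blocks that differ from the original plaintext: P[1], P[2].

P[0] = 70, P[1] = D5, P[2] = 42, P[3] = 58, P[4] = 1E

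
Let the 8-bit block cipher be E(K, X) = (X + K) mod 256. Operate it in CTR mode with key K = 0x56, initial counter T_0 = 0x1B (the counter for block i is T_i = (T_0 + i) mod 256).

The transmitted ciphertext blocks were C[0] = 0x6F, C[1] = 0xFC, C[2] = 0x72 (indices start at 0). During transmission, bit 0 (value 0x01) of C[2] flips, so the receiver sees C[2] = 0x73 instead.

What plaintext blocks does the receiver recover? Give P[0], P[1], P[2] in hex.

CTR decryption: S_i = E(K, T_i) where T_i is the counter for block i; P_i = C_i ⊕ S_i.
Only C[2] changed, to 0x73. In CTR, a change in C_i flips the same bit in P_i only; the keystream is unaffected. Decrypting the received ciphertext:
P[0]: T = 0x1B, S = E(K, T) = 0x71; 0x6F ⊕ 0x71 = 0x1E.
P[1]: T = 0x1C, S = E(K, T) = 0x72; 0xFC ⊕ 0x72 = 0x8E.
P[2]: T = 0x1D, S = E(K, T) = 0x73; 0x73 ⊕ 0x73 = 0x00.
Blocks that differ from the original plaintext: P[2].

P[0] = 0x1E, P[1] = 0x8E, P[2] = 0x00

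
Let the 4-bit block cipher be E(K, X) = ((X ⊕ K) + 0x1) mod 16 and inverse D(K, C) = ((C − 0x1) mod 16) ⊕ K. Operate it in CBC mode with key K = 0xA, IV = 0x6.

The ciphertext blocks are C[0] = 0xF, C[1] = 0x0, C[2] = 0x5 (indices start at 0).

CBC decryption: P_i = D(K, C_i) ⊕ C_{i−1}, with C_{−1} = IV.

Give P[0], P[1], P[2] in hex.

P[0] = 0x2, P[1] = 0xA, P[2] = 0xE

P[0]: D(K, 0xF) = 0x4; 0x4 ⊕ 0x6 = 0x2.
P[1]: D(K, 0x0) = 0x5; 0x5 ⊕ 0xF = 0xA.
P[2]: D(K, 0x5) = 0xE; 0xE ⊕ 0x0 = 0xE.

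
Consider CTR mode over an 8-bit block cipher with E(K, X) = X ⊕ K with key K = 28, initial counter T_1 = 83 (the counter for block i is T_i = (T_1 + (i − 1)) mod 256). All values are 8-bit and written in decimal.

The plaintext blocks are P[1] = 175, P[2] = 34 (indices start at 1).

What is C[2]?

CTR encryption: S_i = E(K, T_i) where T_i is the counter for block i; C_i = P_i ⊕ S_i.
C[1]: T = 83, S = E(K, T) = 79; 175 ⊕ 79 = 224.
C[2]: T = 84, S = E(K, T) = 72; 34 ⊕ 72 = 106.

C[2] = 106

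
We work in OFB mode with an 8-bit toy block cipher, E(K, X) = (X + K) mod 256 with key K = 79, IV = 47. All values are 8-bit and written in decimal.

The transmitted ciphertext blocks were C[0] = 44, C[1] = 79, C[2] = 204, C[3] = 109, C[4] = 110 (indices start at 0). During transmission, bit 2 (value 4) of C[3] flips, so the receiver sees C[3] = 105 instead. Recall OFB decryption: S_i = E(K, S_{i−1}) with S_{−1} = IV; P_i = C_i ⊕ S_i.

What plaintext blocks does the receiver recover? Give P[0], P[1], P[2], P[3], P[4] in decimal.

Only C[3] changed, to 105. In OFB, a change in C_i flips the same bit in P_i only; the keystream is unaffected. Decrypting the received ciphertext:
P[0]: S = E(K, 47) = 126; 44 ⊕ 126 = 82.
P[1]: S = E(K, 126) = 205; 79 ⊕ 205 = 130.
P[2]: S = E(K, 205) = 28; 204 ⊕ 28 = 208.
P[3]: S = E(K, 28) = 107; 105 ⊕ 107 = 2.
P[4]: S = E(K, 107) = 186; 110 ⊕ 186 = 212.
Blocks that differ from the original plaintext: P[3].

P[0] = 82, P[1] = 130, P[2] = 208, P[3] = 2, P[4] = 212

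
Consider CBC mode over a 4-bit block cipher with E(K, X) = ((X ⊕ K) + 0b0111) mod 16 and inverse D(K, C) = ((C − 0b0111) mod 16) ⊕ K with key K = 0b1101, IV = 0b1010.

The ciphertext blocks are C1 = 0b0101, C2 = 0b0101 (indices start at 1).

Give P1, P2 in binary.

CBC decryption: P_i = D(K, C_i) ⊕ C_{i−1}, with C_{0} = IV.
P1: D(K, 0b0101) = 0b0011; 0b0011 ⊕ 0b1010 = 0b1001.
P2: D(K, 0b0101) = 0b0011; 0b0011 ⊕ 0b0101 = 0b0110.

P1 = 0b1001, P2 = 0b0110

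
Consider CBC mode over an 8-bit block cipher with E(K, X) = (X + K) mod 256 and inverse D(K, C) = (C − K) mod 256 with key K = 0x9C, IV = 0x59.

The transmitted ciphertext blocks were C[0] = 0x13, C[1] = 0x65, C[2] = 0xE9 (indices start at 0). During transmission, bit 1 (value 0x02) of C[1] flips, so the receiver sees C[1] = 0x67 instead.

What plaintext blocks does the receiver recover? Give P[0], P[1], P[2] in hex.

P[0] = 0x2E, P[1] = 0xD8, P[2] = 0x2A

CBC decryption: P_i = D(K, C_i) ⊕ C_{i−1}, with C_{−1} = IV.
Only C[1] changed, to 0x67. In CBC, a change in C_i garbles P_i and flips the same bit in P_{i+1}. Decrypting the received ciphertext:
P[0]: D(K, 0x13) = 0x77; 0x77 ⊕ 0x59 = 0x2E.
P[1]: D(K, 0x67) = 0xCB; 0xCB ⊕ 0x13 = 0xD8.
P[2]: D(K, 0xE9) = 0x4D; 0x4D ⊕ 0x67 = 0x2A.
Blocks that differ from the original plaintext: P[1], P[2].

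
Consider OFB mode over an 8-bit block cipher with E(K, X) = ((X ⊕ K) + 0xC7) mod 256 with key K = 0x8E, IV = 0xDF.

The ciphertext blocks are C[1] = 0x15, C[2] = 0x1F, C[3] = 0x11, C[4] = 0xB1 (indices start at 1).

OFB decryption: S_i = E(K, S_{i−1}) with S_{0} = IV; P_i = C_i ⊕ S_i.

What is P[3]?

P[3] = 0x8B

P[1]: S = E(K, 0xDF) = 0x18; 0x15 ⊕ 0x18 = 0x0D.
P[2]: S = E(K, 0x18) = 0x5D; 0x1F ⊕ 0x5D = 0x42.
P[3]: S = E(K, 0x5D) = 0x9A; 0x11 ⊕ 0x9A = 0x8B.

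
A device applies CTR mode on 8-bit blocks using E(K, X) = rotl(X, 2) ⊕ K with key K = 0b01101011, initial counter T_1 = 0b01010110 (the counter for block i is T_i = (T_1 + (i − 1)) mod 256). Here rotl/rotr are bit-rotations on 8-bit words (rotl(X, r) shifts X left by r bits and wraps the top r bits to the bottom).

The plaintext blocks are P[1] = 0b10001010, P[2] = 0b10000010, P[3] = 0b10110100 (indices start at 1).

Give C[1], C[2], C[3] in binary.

C[1] = 0b10111000, C[2] = 0b10110100, C[3] = 0b10111110

CTR encryption: S_i = E(K, T_i) where T_i is the counter for block i; C_i = P_i ⊕ S_i.
C[1]: T = 0b01010110, S = E(K, T) = 0b00110010; 0b10001010 ⊕ 0b00110010 = 0b10111000.
C[2]: T = 0b01010111, S = E(K, T) = 0b00110110; 0b10000010 ⊕ 0b00110110 = 0b10110100.
C[3]: T = 0b01011000, S = E(K, T) = 0b00001010; 0b10110100 ⊕ 0b00001010 = 0b10111110.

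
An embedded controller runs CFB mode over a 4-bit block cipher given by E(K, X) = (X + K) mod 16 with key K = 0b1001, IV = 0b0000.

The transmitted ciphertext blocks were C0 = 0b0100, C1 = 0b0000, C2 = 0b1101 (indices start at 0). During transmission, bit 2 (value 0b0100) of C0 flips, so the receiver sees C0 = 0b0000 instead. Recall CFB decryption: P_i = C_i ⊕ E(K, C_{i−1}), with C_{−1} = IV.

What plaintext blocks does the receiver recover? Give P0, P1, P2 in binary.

P0 = 0b1001, P1 = 0b1001, P2 = 0b0100

Only C0 changed, to 0b0000. In CFB, a change in C_i flips the same bit in P_i and garbles P_{i+1}. Decrypting the received ciphertext:
P0: E(K, 0b0000) = 0b1001; 0b0000 ⊕ 0b1001 = 0b1001.
P1: E(K, 0b0000) = 0b1001; 0b0000 ⊕ 0b1001 = 0b1001.
P2: E(K, 0b0000) = 0b1001; 0b1101 ⊕ 0b1001 = 0b0100.
Blocks that differ from the original plaintext: P0, P1.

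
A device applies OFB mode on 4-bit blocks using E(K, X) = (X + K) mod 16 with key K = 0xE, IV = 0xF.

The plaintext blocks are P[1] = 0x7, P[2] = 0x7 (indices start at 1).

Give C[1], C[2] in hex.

OFB encryption: S_i = E(K, S_{i−1}) with S_{0} = IV; C_i = P_i ⊕ S_i.
C[1]: S = E(K, 0xF) = 0xD; 0x7 ⊕ 0xD = 0xA.
C[2]: S = E(K, 0xD) = 0xB; 0x7 ⊕ 0xB = 0xC.

C[1] = 0xA, C[2] = 0xC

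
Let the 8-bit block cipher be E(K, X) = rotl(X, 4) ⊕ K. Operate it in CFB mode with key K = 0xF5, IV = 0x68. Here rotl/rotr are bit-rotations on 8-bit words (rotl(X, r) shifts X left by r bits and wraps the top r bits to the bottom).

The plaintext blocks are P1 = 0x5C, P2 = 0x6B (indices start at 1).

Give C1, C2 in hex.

CFB encryption: C_i = P_i ⊕ E(K, C_{i−1}), with C_{0} = IV.
C1: E(K, 0x68) = 0x73; 0x5C ⊕ 0x73 = 0x2F.
C2: E(K, 0x2F) = 0x07; 0x6B ⊕ 0x07 = 0x6C.

C1 = 0x2F, C2 = 0x6C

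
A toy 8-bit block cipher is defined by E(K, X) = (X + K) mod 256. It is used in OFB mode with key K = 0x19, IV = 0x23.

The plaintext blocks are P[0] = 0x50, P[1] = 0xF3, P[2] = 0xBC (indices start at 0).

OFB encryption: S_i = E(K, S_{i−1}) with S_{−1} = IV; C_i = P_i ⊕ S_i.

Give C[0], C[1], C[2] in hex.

C[0] = 0x6C, C[1] = 0xA6, C[2] = 0xD2

C[0]: S = E(K, 0x23) = 0x3C; 0x50 ⊕ 0x3C = 0x6C.
C[1]: S = E(K, 0x3C) = 0x55; 0xF3 ⊕ 0x55 = 0xA6.
C[2]: S = E(K, 0x55) = 0x6E; 0xBC ⊕ 0x6E = 0xD2.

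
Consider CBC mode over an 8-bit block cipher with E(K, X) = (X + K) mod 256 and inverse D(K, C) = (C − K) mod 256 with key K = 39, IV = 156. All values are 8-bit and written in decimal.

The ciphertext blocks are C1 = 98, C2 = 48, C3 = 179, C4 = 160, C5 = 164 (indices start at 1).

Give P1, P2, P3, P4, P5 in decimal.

CBC decryption: P_i = D(K, C_i) ⊕ C_{i−1}, with C_{0} = IV.
P1: D(K, 98) = 59; 59 ⊕ 156 = 167.
P2: D(K, 48) = 9; 9 ⊕ 98 = 107.
P3: D(K, 179) = 140; 140 ⊕ 48 = 188.
P4: D(K, 160) = 121; 121 ⊕ 179 = 202.
P5: D(K, 164) = 125; 125 ⊕ 160 = 221.

P1 = 167, P2 = 107, P3 = 188, P4 = 202, P5 = 221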